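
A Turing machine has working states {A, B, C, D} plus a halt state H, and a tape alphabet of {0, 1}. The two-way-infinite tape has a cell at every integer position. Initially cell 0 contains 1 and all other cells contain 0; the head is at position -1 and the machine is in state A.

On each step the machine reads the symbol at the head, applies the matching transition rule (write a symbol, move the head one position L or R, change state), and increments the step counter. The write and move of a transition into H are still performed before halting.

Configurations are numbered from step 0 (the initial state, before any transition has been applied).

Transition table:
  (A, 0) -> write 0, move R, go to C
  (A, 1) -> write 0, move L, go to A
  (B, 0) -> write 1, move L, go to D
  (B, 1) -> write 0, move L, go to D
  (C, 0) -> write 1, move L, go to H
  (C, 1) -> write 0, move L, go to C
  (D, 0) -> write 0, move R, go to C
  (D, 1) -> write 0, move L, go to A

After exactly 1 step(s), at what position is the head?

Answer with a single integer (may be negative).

Answer: 0

Derivation:
Step 1: in state A at pos -1, read 0 -> (A,0)->write 0,move R,goto C. Now: state=C, head=0, tape[-2..1]=0010 (head:   ^)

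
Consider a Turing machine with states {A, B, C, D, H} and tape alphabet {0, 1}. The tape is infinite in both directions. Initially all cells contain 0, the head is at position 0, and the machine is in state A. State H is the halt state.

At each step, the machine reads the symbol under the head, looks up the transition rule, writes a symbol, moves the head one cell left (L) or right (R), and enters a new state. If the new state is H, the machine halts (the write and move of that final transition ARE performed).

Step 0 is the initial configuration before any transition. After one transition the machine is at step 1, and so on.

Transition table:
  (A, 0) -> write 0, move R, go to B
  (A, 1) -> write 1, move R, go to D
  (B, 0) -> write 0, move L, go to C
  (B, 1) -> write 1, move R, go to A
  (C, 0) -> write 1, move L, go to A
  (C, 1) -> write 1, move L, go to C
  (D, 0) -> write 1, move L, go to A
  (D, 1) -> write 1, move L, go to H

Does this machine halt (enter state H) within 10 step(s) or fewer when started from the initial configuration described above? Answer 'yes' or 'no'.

Answer: yes

Derivation:
Step 1: in state A at pos 0, read 0 -> (A,0)->write 0,move R,goto B. Now: state=B, head=1, tape[-1..2]=0000 (head:   ^)
Step 2: in state B at pos 1, read 0 -> (B,0)->write 0,move L,goto C. Now: state=C, head=0, tape[-1..2]=0000 (head:  ^)
Step 3: in state C at pos 0, read 0 -> (C,0)->write 1,move L,goto A. Now: state=A, head=-1, tape[-2..2]=00100 (head:  ^)
Step 4: in state A at pos -1, read 0 -> (A,0)->write 0,move R,goto B. Now: state=B, head=0, tape[-2..2]=00100 (head:   ^)
Step 5: in state B at pos 0, read 1 -> (B,1)->write 1,move R,goto A. Now: state=A, head=1, tape[-2..2]=00100 (head:    ^)
Step 6: in state A at pos 1, read 0 -> (A,0)->write 0,move R,goto B. Now: state=B, head=2, tape[-2..3]=001000 (head:     ^)
Step 7: in state B at pos 2, read 0 -> (B,0)->write 0,move L,goto C. Now: state=C, head=1, tape[-2..3]=001000 (head:    ^)
Step 8: in state C at pos 1, read 0 -> (C,0)->write 1,move L,goto A. Now: state=A, head=0, tape[-2..3]=001100 (head:   ^)
Step 9: in state A at pos 0, read 1 -> (A,1)->write 1,move R,goto D. Now: state=D, head=1, tape[-2..3]=001100 (head:    ^)
Step 10: in state D at pos 1, read 1 -> (D,1)->write 1,move L,goto H. Now: state=H, head=0, tape[-2..3]=001100 (head:   ^)
State H reached at step 10; 10 <= 10 -> yes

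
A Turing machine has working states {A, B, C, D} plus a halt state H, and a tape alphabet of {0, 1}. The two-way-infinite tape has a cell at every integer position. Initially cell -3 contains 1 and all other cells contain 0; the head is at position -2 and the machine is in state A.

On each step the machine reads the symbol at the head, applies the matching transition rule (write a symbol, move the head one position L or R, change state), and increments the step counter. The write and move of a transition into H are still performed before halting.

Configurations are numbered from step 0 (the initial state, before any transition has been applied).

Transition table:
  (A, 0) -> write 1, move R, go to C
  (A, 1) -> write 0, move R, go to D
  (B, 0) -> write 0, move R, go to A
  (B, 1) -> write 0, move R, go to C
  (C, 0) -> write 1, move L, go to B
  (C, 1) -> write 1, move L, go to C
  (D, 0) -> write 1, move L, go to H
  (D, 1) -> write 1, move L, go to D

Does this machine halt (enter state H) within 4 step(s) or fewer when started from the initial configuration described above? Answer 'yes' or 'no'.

Answer: no

Derivation:
Step 1: in state A at pos -2, read 0 -> (A,0)->write 1,move R,goto C. Now: state=C, head=-1, tape[-4..0]=01100 (head:    ^)
Step 2: in state C at pos -1, read 0 -> (C,0)->write 1,move L,goto B. Now: state=B, head=-2, tape[-4..0]=01110 (head:   ^)
Step 3: in state B at pos -2, read 1 -> (B,1)->write 0,move R,goto C. Now: state=C, head=-1, tape[-4..0]=01010 (head:    ^)
Step 4: in state C at pos -1, read 1 -> (C,1)->write 1,move L,goto C. Now: state=C, head=-2, tape[-4..0]=01010 (head:   ^)
After 4 step(s): state = C (not H) -> not halted within 4 -> no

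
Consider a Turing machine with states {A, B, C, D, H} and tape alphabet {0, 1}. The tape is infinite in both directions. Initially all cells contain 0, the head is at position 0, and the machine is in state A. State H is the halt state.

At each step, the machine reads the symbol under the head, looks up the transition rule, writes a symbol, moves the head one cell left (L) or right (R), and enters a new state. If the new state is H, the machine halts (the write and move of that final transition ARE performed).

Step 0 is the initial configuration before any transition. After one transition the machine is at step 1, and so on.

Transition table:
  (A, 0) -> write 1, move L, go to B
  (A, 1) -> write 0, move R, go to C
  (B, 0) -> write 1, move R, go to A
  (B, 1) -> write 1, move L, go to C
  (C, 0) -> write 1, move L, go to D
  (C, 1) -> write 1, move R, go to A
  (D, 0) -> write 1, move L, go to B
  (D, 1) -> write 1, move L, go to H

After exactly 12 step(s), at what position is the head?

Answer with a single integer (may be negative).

Step 1: in state A at pos 0, read 0 -> (A,0)->write 1,move L,goto B. Now: state=B, head=-1, tape[-2..1]=0010 (head:  ^)
Step 2: in state B at pos -1, read 0 -> (B,0)->write 1,move R,goto A. Now: state=A, head=0, tape[-2..1]=0110 (head:   ^)
Step 3: in state A at pos 0, read 1 -> (A,1)->write 0,move R,goto C. Now: state=C, head=1, tape[-2..2]=01000 (head:    ^)
Step 4: in state C at pos 1, read 0 -> (C,0)->write 1,move L,goto D. Now: state=D, head=0, tape[-2..2]=01010 (head:   ^)
Step 5: in state D at pos 0, read 0 -> (D,0)->write 1,move L,goto B. Now: state=B, head=-1, tape[-2..2]=01110 (head:  ^)
Step 6: in state B at pos -1, read 1 -> (B,1)->write 1,move L,goto C. Now: state=C, head=-2, tape[-3..2]=001110 (head:  ^)
Step 7: in state C at pos -2, read 0 -> (C,0)->write 1,move L,goto D. Now: state=D, head=-3, tape[-4..2]=0011110 (head:  ^)
Step 8: in state D at pos -3, read 0 -> (D,0)->write 1,move L,goto B. Now: state=B, head=-4, tape[-5..2]=00111110 (head:  ^)
Step 9: in state B at pos -4, read 0 -> (B,0)->write 1,move R,goto A. Now: state=A, head=-3, tape[-5..2]=01111110 (head:   ^)
Step 10: in state A at pos -3, read 1 -> (A,1)->write 0,move R,goto C. Now: state=C, head=-2, tape[-5..2]=01011110 (head:    ^)
Step 11: in state C at pos -2, read 1 -> (C,1)->write 1,move R,goto A. Now: state=A, head=-1, tape[-5..2]=01011110 (head:     ^)
Step 12: in state A at pos -1, read 1 -> (A,1)->write 0,move R,goto C. Now: state=C, head=0, tape[-5..2]=01010110 (head:      ^)

Answer: 0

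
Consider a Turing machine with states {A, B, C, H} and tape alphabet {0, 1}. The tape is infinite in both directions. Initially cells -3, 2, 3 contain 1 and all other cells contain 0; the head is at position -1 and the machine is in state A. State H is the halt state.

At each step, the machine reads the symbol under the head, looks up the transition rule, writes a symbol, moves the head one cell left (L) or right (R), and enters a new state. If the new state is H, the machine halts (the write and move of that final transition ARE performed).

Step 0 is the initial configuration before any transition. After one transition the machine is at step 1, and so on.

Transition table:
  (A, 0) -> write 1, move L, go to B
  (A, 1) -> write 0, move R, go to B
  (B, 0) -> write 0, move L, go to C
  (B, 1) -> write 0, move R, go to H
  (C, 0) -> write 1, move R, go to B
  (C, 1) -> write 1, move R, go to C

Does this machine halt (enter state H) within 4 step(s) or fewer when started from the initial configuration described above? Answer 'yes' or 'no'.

Answer: no

Derivation:
Step 1: in state A at pos -1, read 0 -> (A,0)->write 1,move L,goto B. Now: state=B, head=-2, tape[-4..4]=010100110 (head:   ^)
Step 2: in state B at pos -2, read 0 -> (B,0)->write 0,move L,goto C. Now: state=C, head=-3, tape[-4..4]=010100110 (head:  ^)
Step 3: in state C at pos -3, read 1 -> (C,1)->write 1,move R,goto C. Now: state=C, head=-2, tape[-4..4]=010100110 (head:   ^)
Step 4: in state C at pos -2, read 0 -> (C,0)->write 1,move R,goto B. Now: state=B, head=-1, tape[-4..4]=011100110 (head:    ^)
After 4 step(s): state = B (not H) -> not halted within 4 -> no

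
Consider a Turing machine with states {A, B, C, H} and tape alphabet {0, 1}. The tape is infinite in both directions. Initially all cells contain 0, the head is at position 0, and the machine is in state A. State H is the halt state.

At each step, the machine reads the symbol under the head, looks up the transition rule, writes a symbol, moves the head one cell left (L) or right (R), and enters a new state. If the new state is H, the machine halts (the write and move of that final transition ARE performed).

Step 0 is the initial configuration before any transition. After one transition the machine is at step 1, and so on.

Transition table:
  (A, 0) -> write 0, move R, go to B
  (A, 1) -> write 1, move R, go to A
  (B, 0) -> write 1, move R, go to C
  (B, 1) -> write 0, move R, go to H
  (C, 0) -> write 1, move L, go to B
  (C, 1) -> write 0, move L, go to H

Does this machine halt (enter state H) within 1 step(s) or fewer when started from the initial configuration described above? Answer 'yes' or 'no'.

Answer: no

Derivation:
Step 1: in state A at pos 0, read 0 -> (A,0)->write 0,move R,goto B. Now: state=B, head=1, tape[-1..2]=0000 (head:   ^)
After 1 step(s): state = B (not H) -> not halted within 1 -> no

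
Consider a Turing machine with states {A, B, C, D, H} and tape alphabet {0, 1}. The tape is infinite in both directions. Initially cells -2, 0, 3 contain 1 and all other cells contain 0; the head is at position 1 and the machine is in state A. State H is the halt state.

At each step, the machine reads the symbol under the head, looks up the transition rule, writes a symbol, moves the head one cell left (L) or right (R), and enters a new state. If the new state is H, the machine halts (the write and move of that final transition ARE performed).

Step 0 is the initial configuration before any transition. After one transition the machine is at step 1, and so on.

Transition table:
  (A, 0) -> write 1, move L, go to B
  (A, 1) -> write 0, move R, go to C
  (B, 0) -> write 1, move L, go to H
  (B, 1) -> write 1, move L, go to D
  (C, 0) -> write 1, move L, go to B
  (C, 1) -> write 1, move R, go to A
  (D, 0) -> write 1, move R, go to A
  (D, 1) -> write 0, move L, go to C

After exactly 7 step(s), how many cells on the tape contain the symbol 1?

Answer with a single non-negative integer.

Answer: 5

Derivation:
Step 1: in state A at pos 1, read 0 -> (A,0)->write 1,move L,goto B. Now: state=B, head=0, tape[-3..4]=01011010 (head:    ^)
Step 2: in state B at pos 0, read 1 -> (B,1)->write 1,move L,goto D. Now: state=D, head=-1, tape[-3..4]=01011010 (head:   ^)
Step 3: in state D at pos -1, read 0 -> (D,0)->write 1,move R,goto A. Now: state=A, head=0, tape[-3..4]=01111010 (head:    ^)
Step 4: in state A at pos 0, read 1 -> (A,1)->write 0,move R,goto C. Now: state=C, head=1, tape[-3..4]=01101010 (head:     ^)
Step 5: in state C at pos 1, read 1 -> (C,1)->write 1,move R,goto A. Now: state=A, head=2, tape[-3..4]=01101010 (head:      ^)
Step 6: in state A at pos 2, read 0 -> (A,0)->write 1,move L,goto B. Now: state=B, head=1, tape[-3..4]=01101110 (head:     ^)
Step 7: in state B at pos 1, read 1 -> (B,1)->write 1,move L,goto D. Now: state=D, head=0, tape[-3..4]=01101110 (head:    ^)
Cells containing 1 after step 7: {-2, -1, 1, 2, 3} -> 5 cell(s)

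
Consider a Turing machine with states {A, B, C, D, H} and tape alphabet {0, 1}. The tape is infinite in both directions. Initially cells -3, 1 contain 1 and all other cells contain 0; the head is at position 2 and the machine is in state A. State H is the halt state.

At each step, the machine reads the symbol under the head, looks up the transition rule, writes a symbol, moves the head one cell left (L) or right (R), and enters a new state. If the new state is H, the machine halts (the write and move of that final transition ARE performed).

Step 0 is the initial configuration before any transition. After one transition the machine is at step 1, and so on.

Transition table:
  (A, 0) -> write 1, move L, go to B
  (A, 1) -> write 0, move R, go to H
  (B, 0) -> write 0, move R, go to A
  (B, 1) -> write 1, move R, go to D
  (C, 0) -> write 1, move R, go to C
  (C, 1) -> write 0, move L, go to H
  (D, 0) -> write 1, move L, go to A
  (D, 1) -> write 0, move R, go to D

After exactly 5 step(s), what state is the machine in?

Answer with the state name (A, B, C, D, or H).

Step 1: in state A at pos 2, read 0 -> (A,0)->write 1,move L,goto B. Now: state=B, head=1, tape[-4..3]=01000110 (head:      ^)
Step 2: in state B at pos 1, read 1 -> (B,1)->write 1,move R,goto D. Now: state=D, head=2, tape[-4..3]=01000110 (head:       ^)
Step 3: in state D at pos 2, read 1 -> (D,1)->write 0,move R,goto D. Now: state=D, head=3, tape[-4..4]=010001000 (head:        ^)
Step 4: in state D at pos 3, read 0 -> (D,0)->write 1,move L,goto A. Now: state=A, head=2, tape[-4..4]=010001010 (head:       ^)
Step 5: in state A at pos 2, read 0 -> (A,0)->write 1,move L,goto B. Now: state=B, head=1, tape[-4..4]=010001110 (head:      ^)

Answer: B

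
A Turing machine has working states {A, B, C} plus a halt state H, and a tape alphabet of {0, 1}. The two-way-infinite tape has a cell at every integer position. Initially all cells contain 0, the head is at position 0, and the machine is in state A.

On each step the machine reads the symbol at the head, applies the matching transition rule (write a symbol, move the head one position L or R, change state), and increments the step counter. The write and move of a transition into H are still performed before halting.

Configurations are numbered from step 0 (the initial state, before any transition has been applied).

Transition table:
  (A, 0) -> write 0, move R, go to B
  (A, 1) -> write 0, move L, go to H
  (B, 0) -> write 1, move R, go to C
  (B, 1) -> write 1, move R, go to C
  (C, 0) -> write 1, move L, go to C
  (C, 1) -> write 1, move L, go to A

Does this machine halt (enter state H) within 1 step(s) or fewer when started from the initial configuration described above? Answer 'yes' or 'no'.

Step 1: in state A at pos 0, read 0 -> (A,0)->write 0,move R,goto B. Now: state=B, head=1, tape[-1..2]=0000 (head:   ^)
After 1 step(s): state = B (not H) -> not halted within 1 -> no

Answer: no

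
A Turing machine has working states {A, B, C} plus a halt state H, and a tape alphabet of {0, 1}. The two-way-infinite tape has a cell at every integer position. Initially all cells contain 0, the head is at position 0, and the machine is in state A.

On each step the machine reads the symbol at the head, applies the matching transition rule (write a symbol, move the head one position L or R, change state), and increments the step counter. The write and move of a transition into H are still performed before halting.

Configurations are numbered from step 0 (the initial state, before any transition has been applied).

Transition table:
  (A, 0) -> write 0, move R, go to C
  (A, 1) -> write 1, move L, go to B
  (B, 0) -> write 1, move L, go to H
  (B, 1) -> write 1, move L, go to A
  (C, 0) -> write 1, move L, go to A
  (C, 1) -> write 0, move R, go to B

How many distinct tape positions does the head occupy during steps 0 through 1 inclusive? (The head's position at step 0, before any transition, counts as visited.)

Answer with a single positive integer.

Answer: 2

Derivation:
Step 1: in state A at pos 0, read 0 -> (A,0)->write 0,move R,goto C. Now: state=C, head=1, tape[-1..2]=0000 (head:   ^)
Head positions at steps 0..1: starting at 0, distinct positions visited = {0, 1} -> 2 position(s)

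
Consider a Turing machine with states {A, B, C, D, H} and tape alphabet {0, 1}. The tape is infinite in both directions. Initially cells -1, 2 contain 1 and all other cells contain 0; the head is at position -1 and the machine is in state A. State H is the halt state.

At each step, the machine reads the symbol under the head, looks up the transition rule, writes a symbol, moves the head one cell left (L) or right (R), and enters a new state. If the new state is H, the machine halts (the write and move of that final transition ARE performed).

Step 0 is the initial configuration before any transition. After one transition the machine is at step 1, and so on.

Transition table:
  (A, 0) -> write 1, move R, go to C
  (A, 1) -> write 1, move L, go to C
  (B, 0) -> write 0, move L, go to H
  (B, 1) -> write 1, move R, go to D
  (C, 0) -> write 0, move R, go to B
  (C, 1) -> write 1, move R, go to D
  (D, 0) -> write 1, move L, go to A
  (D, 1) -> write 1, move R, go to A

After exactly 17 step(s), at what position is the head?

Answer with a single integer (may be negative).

Step 1: in state A at pos -1, read 1 -> (A,1)->write 1,move L,goto C. Now: state=C, head=-2, tape[-3..3]=0010010 (head:  ^)
Step 2: in state C at pos -2, read 0 -> (C,0)->write 0,move R,goto B. Now: state=B, head=-1, tape[-3..3]=0010010 (head:   ^)
Step 3: in state B at pos -1, read 1 -> (B,1)->write 1,move R,goto D. Now: state=D, head=0, tape[-3..3]=0010010 (head:    ^)
Step 4: in state D at pos 0, read 0 -> (D,0)->write 1,move L,goto A. Now: state=A, head=-1, tape[-3..3]=0011010 (head:   ^)
Step 5: in state A at pos -1, read 1 -> (A,1)->write 1,move L,goto C. Now: state=C, head=-2, tape[-3..3]=0011010 (head:  ^)
Step 6: in state C at pos -2, read 0 -> (C,0)->write 0,move R,goto B. Now: state=B, head=-1, tape[-3..3]=0011010 (head:   ^)
Step 7: in state B at pos -1, read 1 -> (B,1)->write 1,move R,goto D. Now: state=D, head=0, tape[-3..3]=0011010 (head:    ^)
Step 8: in state D at pos 0, read 1 -> (D,1)->write 1,move R,goto A. Now: state=A, head=1, tape[-3..3]=0011010 (head:     ^)
Step 9: in state A at pos 1, read 0 -> (A,0)->write 1,move R,goto C. Now: state=C, head=2, tape[-3..3]=0011110 (head:      ^)
Step 10: in state C at pos 2, read 1 -> (C,1)->write 1,move R,goto D. Now: state=D, head=3, tape[-3..4]=00111100 (head:       ^)
Step 11: in state D at pos 3, read 0 -> (D,0)->write 1,move L,goto A. Now: state=A, head=2, tape[-3..4]=00111110 (head:      ^)
Step 12: in state A at pos 2, read 1 -> (A,1)->write 1,move L,goto C. Now: state=C, head=1, tape[-3..4]=00111110 (head:     ^)
Step 13: in state C at pos 1, read 1 -> (C,1)->write 1,move R,goto D. Now: state=D, head=2, tape[-3..4]=00111110 (head:      ^)
Step 14: in state D at pos 2, read 1 -> (D,1)->write 1,move R,goto A. Now: state=A, head=3, tape[-3..4]=00111110 (head:       ^)
Step 15: in state A at pos 3, read 1 -> (A,1)->write 1,move L,goto C. Now: state=C, head=2, tape[-3..4]=00111110 (head:      ^)
Step 16: in state C at pos 2, read 1 -> (C,1)->write 1,move R,goto D. Now: state=D, head=3, tape[-3..4]=00111110 (head:       ^)
Step 17: in state D at pos 3, read 1 -> (D,1)->write 1,move R,goto A. Now: state=A, head=4, tape[-3..5]=001111100 (head:        ^)

Answer: 4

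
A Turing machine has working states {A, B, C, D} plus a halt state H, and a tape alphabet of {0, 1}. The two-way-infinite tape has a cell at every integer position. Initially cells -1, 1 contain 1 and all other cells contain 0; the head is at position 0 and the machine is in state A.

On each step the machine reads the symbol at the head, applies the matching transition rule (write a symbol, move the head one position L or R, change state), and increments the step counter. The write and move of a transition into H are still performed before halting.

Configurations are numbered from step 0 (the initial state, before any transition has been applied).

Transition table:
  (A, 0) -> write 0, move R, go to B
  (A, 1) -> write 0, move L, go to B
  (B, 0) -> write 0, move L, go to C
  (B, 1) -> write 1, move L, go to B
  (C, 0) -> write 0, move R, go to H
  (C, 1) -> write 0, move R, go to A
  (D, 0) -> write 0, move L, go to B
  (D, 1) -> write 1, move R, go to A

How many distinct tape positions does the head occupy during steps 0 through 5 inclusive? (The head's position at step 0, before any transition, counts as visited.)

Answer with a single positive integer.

Answer: 3

Derivation:
Step 1: in state A at pos 0, read 0 -> (A,0)->write 0,move R,goto B. Now: state=B, head=1, tape[-2..2]=01010 (head:    ^)
Step 2: in state B at pos 1, read 1 -> (B,1)->write 1,move L,goto B. Now: state=B, head=0, tape[-2..2]=01010 (head:   ^)
Step 3: in state B at pos 0, read 0 -> (B,0)->write 0,move L,goto C. Now: state=C, head=-1, tape[-2..2]=01010 (head:  ^)
Step 4: in state C at pos -1, read 1 -> (C,1)->write 0,move R,goto A. Now: state=A, head=0, tape[-2..2]=00010 (head:   ^)
Step 5: in state A at pos 0, read 0 -> (A,0)->write 0,move R,goto B. Now: state=B, head=1, tape[-2..2]=00010 (head:    ^)
Head positions at steps 0..5: starting at 0, distinct positions visited = {-1, 0, 1} -> 3 position(s)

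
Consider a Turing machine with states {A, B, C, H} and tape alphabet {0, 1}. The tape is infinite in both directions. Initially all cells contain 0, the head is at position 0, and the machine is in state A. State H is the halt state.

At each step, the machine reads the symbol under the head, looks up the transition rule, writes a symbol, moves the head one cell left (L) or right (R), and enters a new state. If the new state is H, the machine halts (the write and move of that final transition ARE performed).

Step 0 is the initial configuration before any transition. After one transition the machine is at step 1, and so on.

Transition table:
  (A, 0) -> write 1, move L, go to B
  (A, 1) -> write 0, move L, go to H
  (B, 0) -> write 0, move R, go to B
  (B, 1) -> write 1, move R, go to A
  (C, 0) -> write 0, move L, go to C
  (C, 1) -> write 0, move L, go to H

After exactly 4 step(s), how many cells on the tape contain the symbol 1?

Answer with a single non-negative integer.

Step 1: in state A at pos 0, read 0 -> (A,0)->write 1,move L,goto B. Now: state=B, head=-1, tape[-2..1]=0010 (head:  ^)
Step 2: in state B at pos -1, read 0 -> (B,0)->write 0,move R,goto B. Now: state=B, head=0, tape[-2..1]=0010 (head:   ^)
Step 3: in state B at pos 0, read 1 -> (B,1)->write 1,move R,goto A. Now: state=A, head=1, tape[-2..2]=00100 (head:    ^)
Step 4: in state A at pos 1, read 0 -> (A,0)->write 1,move L,goto B. Now: state=B, head=0, tape[-2..2]=00110 (head:   ^)
Cells containing 1 after step 4: {0, 1} -> 2 cell(s)

Answer: 2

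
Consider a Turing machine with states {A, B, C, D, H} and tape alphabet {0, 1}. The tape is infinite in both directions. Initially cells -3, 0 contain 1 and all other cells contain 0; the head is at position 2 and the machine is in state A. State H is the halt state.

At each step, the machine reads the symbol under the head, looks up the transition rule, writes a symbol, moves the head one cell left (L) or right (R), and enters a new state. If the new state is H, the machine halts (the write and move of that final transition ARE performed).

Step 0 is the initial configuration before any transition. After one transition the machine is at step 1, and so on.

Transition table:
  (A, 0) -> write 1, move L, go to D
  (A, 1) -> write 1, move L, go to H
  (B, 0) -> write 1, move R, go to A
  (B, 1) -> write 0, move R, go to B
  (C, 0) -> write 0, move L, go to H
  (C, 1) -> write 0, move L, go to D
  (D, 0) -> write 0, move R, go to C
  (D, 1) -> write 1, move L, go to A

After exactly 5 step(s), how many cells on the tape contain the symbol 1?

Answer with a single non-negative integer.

Step 1: in state A at pos 2, read 0 -> (A,0)->write 1,move L,goto D. Now: state=D, head=1, tape[-4..3]=01001010 (head:      ^)
Step 2: in state D at pos 1, read 0 -> (D,0)->write 0,move R,goto C. Now: state=C, head=2, tape[-4..3]=01001010 (head:       ^)
Step 3: in state C at pos 2, read 1 -> (C,1)->write 0,move L,goto D. Now: state=D, head=1, tape[-4..3]=01001000 (head:      ^)
Step 4: in state D at pos 1, read 0 -> (D,0)->write 0,move R,goto C. Now: state=C, head=2, tape[-4..3]=01001000 (head:       ^)
Step 5: in state C at pos 2, read 0 -> (C,0)->write 0,move L,goto H. Now: state=H, head=1, tape[-4..3]=01001000 (head:      ^)
Cells containing 1 after step 5: {-3, 0} -> 2 cell(s)

Answer: 2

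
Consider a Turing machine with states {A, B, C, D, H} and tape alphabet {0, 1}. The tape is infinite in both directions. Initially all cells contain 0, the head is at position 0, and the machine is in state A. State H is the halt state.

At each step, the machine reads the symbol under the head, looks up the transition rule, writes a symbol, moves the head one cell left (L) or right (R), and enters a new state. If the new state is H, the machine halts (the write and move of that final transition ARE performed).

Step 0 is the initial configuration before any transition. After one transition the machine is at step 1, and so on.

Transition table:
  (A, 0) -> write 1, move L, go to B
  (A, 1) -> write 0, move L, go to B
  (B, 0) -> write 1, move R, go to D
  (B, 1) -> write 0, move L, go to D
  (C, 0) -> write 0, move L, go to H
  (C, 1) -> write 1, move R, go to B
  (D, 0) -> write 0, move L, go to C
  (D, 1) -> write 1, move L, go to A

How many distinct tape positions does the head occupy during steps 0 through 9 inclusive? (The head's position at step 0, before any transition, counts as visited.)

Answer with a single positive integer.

Answer: 3

Derivation:
Step 1: in state A at pos 0, read 0 -> (A,0)->write 1,move L,goto B. Now: state=B, head=-1, tape[-2..1]=0010 (head:  ^)
Step 2: in state B at pos -1, read 0 -> (B,0)->write 1,move R,goto D. Now: state=D, head=0, tape[-2..1]=0110 (head:   ^)
Step 3: in state D at pos 0, read 1 -> (D,1)->write 1,move L,goto A. Now: state=A, head=-1, tape[-2..1]=0110 (head:  ^)
Step 4: in state A at pos -1, read 1 -> (A,1)->write 0,move L,goto B. Now: state=B, head=-2, tape[-3..1]=00010 (head:  ^)
Step 5: in state B at pos -2, read 0 -> (B,0)->write 1,move R,goto D. Now: state=D, head=-1, tape[-3..1]=01010 (head:   ^)
Step 6: in state D at pos -1, read 0 -> (D,0)->write 0,move L,goto C. Now: state=C, head=-2, tape[-3..1]=01010 (head:  ^)
Step 7: in state C at pos -2, read 1 -> (C,1)->write 1,move R,goto B. Now: state=B, head=-1, tape[-3..1]=01010 (head:   ^)
Step 8: in state B at pos -1, read 0 -> (B,0)->write 1,move R,goto D. Now: state=D, head=0, tape[-3..1]=01110 (head:    ^)
Step 9: in state D at pos 0, read 1 -> (D,1)->write 1,move L,goto A. Now: state=A, head=-1, tape[-3..1]=01110 (head:   ^)
Head positions at steps 0..9: starting at 0, distinct positions visited = {-2, -1, 0} -> 3 position(s)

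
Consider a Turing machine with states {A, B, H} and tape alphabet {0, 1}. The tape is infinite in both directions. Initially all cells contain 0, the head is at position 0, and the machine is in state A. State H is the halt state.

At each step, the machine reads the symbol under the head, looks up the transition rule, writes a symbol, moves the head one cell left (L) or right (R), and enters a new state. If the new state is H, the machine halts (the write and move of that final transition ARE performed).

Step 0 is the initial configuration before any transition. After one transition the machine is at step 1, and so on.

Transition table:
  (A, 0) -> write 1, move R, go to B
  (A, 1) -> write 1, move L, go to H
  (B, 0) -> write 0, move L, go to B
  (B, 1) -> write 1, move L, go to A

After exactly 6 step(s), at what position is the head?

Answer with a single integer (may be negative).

Answer: -2

Derivation:
Step 1: in state A at pos 0, read 0 -> (A,0)->write 1,move R,goto B. Now: state=B, head=1, tape[-1..2]=0100 (head:   ^)
Step 2: in state B at pos 1, read 0 -> (B,0)->write 0,move L,goto B. Now: state=B, head=0, tape[-1..2]=0100 (head:  ^)
Step 3: in state B at pos 0, read 1 -> (B,1)->write 1,move L,goto A. Now: state=A, head=-1, tape[-2..2]=00100 (head:  ^)
Step 4: in state A at pos -1, read 0 -> (A,0)->write 1,move R,goto B. Now: state=B, head=0, tape[-2..2]=01100 (head:   ^)
Step 5: in state B at pos 0, read 1 -> (B,1)->write 1,move L,goto A. Now: state=A, head=-1, tape[-2..2]=01100 (head:  ^)
Step 6: in state A at pos -1, read 1 -> (A,1)->write 1,move L,goto H. Now: state=H, head=-2, tape[-3..2]=001100 (head:  ^)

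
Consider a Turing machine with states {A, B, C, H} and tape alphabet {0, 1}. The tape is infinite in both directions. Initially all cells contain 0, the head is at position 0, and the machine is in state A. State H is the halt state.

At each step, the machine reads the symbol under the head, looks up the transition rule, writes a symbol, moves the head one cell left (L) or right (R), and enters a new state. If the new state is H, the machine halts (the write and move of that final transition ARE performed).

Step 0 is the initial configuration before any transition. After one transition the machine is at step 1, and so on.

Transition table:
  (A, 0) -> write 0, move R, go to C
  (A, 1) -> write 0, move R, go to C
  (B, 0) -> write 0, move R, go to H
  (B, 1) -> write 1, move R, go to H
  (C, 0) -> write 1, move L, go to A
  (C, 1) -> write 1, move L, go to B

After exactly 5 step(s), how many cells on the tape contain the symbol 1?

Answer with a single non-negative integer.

Step 1: in state A at pos 0, read 0 -> (A,0)->write 0,move R,goto C. Now: state=C, head=1, tape[-1..2]=0000 (head:   ^)
Step 2: in state C at pos 1, read 0 -> (C,0)->write 1,move L,goto A. Now: state=A, head=0, tape[-1..2]=0010 (head:  ^)
Step 3: in state A at pos 0, read 0 -> (A,0)->write 0,move R,goto C. Now: state=C, head=1, tape[-1..2]=0010 (head:   ^)
Step 4: in state C at pos 1, read 1 -> (C,1)->write 1,move L,goto B. Now: state=B, head=0, tape[-1..2]=0010 (head:  ^)
Step 5: in state B at pos 0, read 0 -> (B,0)->write 0,move R,goto H. Now: state=H, head=1, tape[-1..2]=0010 (head:   ^)
Cells containing 1 after step 5: {1} -> 1 cell(s)

Answer: 1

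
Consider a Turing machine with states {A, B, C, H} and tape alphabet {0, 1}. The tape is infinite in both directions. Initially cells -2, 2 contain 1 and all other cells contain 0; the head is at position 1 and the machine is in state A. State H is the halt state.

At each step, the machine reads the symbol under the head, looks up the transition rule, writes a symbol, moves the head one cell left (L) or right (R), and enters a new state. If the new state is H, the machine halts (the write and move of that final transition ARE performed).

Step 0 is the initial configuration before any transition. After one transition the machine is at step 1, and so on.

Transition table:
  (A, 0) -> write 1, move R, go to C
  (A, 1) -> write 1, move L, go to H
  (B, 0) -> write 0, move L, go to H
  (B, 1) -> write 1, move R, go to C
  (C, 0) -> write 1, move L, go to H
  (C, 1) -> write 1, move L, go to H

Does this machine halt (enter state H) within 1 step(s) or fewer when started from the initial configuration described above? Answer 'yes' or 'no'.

Answer: no

Derivation:
Step 1: in state A at pos 1, read 0 -> (A,0)->write 1,move R,goto C. Now: state=C, head=2, tape[-3..3]=0100110 (head:      ^)
After 1 step(s): state = C (not H) -> not halted within 1 -> no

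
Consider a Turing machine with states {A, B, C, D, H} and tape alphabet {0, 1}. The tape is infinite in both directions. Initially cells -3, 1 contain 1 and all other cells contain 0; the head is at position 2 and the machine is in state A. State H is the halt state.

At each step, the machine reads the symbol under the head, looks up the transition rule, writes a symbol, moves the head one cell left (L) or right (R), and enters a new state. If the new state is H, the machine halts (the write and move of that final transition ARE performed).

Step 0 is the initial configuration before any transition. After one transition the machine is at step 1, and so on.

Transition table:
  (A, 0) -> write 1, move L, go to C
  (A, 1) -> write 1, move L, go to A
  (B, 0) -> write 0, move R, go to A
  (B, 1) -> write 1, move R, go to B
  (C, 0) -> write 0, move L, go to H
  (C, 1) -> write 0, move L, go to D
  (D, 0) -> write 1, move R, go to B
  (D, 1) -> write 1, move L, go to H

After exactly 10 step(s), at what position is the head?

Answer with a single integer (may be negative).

Step 1: in state A at pos 2, read 0 -> (A,0)->write 1,move L,goto C. Now: state=C, head=1, tape[-4..3]=01000110 (head:      ^)
Step 2: in state C at pos 1, read 1 -> (C,1)->write 0,move L,goto D. Now: state=D, head=0, tape[-4..3]=01000010 (head:     ^)
Step 3: in state D at pos 0, read 0 -> (D,0)->write 1,move R,goto B. Now: state=B, head=1, tape[-4..3]=01001010 (head:      ^)
Step 4: in state B at pos 1, read 0 -> (B,0)->write 0,move R,goto A. Now: state=A, head=2, tape[-4..3]=01001010 (head:       ^)
Step 5: in state A at pos 2, read 1 -> (A,1)->write 1,move L,goto A. Now: state=A, head=1, tape[-4..3]=01001010 (head:      ^)
Step 6: in state A at pos 1, read 0 -> (A,0)->write 1,move L,goto C. Now: state=C, head=0, tape[-4..3]=01001110 (head:     ^)
Step 7: in state C at pos 0, read 1 -> (C,1)->write 0,move L,goto D. Now: state=D, head=-1, tape[-4..3]=01000110 (head:    ^)
Step 8: in state D at pos -1, read 0 -> (D,0)->write 1,move R,goto B. Now: state=B, head=0, tape[-4..3]=01010110 (head:     ^)
Step 9: in state B at pos 0, read 0 -> (B,0)->write 0,move R,goto A. Now: state=A, head=1, tape[-4..3]=01010110 (head:      ^)
Step 10: in state A at pos 1, read 1 -> (A,1)->write 1,move L,goto A. Now: state=A, head=0, tape[-4..3]=01010110 (head:     ^)

Answer: 0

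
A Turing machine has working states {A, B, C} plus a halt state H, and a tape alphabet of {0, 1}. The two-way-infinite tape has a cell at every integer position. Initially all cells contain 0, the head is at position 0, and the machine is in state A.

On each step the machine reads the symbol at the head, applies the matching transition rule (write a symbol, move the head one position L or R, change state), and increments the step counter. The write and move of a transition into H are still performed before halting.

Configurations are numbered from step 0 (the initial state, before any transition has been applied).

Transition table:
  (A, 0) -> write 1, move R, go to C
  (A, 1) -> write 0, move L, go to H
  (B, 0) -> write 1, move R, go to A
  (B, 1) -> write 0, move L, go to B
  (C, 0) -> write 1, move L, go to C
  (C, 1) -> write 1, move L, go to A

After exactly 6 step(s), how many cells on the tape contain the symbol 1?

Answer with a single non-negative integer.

Answer: 2

Derivation:
Step 1: in state A at pos 0, read 0 -> (A,0)->write 1,move R,goto C. Now: state=C, head=1, tape[-1..2]=0100 (head:   ^)
Step 2: in state C at pos 1, read 0 -> (C,0)->write 1,move L,goto C. Now: state=C, head=0, tape[-1..2]=0110 (head:  ^)
Step 3: in state C at pos 0, read 1 -> (C,1)->write 1,move L,goto A. Now: state=A, head=-1, tape[-2..2]=00110 (head:  ^)
Step 4: in state A at pos -1, read 0 -> (A,0)->write 1,move R,goto C. Now: state=C, head=0, tape[-2..2]=01110 (head:   ^)
Step 5: in state C at pos 0, read 1 -> (C,1)->write 1,move L,goto A. Now: state=A, head=-1, tape[-2..2]=01110 (head:  ^)
Step 6: in state A at pos -1, read 1 -> (A,1)->write 0,move L,goto H. Now: state=H, head=-2, tape[-3..2]=000110 (head:  ^)
Cells containing 1 after step 6: {0, 1} -> 2 cell(s)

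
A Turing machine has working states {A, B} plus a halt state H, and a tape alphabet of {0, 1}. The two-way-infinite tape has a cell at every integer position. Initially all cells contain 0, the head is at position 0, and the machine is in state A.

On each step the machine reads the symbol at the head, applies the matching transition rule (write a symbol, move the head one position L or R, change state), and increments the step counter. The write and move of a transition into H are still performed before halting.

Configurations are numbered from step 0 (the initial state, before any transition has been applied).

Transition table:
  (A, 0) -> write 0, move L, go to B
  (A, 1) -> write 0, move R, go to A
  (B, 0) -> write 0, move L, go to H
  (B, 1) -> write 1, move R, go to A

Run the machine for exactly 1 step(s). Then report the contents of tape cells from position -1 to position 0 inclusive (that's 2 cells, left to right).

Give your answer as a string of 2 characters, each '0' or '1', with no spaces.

Answer: 00

Derivation:
Step 1: in state A at pos 0, read 0 -> (A,0)->write 0,move L,goto B. Now: state=B, head=-1, tape[-2..1]=0000 (head:  ^)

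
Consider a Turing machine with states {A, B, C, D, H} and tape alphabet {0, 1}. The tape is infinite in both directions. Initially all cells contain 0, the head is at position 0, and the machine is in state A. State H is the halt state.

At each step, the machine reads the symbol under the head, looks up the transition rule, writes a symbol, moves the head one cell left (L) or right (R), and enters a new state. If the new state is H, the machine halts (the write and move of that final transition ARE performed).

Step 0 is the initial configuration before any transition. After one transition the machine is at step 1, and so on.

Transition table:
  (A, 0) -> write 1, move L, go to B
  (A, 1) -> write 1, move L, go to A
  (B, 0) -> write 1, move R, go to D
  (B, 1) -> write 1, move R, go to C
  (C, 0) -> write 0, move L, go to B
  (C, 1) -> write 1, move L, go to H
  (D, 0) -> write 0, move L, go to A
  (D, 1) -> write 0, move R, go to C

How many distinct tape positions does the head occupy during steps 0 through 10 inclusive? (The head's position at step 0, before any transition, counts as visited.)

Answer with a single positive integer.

Answer: 5

Derivation:
Step 1: in state A at pos 0, read 0 -> (A,0)->write 1,move L,goto B. Now: state=B, head=-1, tape[-2..1]=0010 (head:  ^)
Step 2: in state B at pos -1, read 0 -> (B,0)->write 1,move R,goto D. Now: state=D, head=0, tape[-2..1]=0110 (head:   ^)
Step 3: in state D at pos 0, read 1 -> (D,1)->write 0,move R,goto C. Now: state=C, head=1, tape[-2..2]=01000 (head:    ^)
Step 4: in state C at pos 1, read 0 -> (C,0)->write 0,move L,goto B. Now: state=B, head=0, tape[-2..2]=01000 (head:   ^)
Step 5: in state B at pos 0, read 0 -> (B,0)->write 1,move R,goto D. Now: state=D, head=1, tape[-2..2]=01100 (head:    ^)
Step 6: in state D at pos 1, read 0 -> (D,0)->write 0,move L,goto A. Now: state=A, head=0, tape[-2..2]=01100 (head:   ^)
Step 7: in state A at pos 0, read 1 -> (A,1)->write 1,move L,goto A. Now: state=A, head=-1, tape[-2..2]=01100 (head:  ^)
Step 8: in state A at pos -1, read 1 -> (A,1)->write 1,move L,goto A. Now: state=A, head=-2, tape[-3..2]=001100 (head:  ^)
Step 9: in state A at pos -2, read 0 -> (A,0)->write 1,move L,goto B. Now: state=B, head=-3, tape[-4..2]=0011100 (head:  ^)
Step 10: in state B at pos -3, read 0 -> (B,0)->write 1,move R,goto D. Now: state=D, head=-2, tape[-4..2]=0111100 (head:   ^)
Head positions at steps 0..10: starting at 0, distinct positions visited = {-3, -2, -1, 0, 1} -> 5 position(s)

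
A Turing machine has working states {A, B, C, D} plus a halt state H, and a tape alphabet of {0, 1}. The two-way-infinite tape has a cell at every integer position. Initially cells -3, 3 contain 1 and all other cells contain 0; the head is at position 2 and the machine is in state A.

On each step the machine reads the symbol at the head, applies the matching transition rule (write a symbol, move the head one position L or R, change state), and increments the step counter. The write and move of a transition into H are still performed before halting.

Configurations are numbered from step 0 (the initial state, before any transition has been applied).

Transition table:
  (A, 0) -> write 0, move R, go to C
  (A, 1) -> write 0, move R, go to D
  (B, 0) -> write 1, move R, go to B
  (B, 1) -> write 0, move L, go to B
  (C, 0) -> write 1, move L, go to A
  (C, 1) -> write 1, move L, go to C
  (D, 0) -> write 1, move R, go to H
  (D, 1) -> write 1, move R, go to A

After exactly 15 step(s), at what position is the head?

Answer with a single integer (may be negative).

Answer: -3

Derivation:
Step 1: in state A at pos 2, read 0 -> (A,0)->write 0,move R,goto C. Now: state=C, head=3, tape[-4..4]=010000010 (head:        ^)
Step 2: in state C at pos 3, read 1 -> (C,1)->write 1,move L,goto C. Now: state=C, head=2, tape[-4..4]=010000010 (head:       ^)
Step 3: in state C at pos 2, read 0 -> (C,0)->write 1,move L,goto A. Now: state=A, head=1, tape[-4..4]=010000110 (head:      ^)
Step 4: in state A at pos 1, read 0 -> (A,0)->write 0,move R,goto C. Now: state=C, head=2, tape[-4..4]=010000110 (head:       ^)
Step 5: in state C at pos 2, read 1 -> (C,1)->write 1,move L,goto C. Now: state=C, head=1, tape[-4..4]=010000110 (head:      ^)
Step 6: in state C at pos 1, read 0 -> (C,0)->write 1,move L,goto A. Now: state=A, head=0, tape[-4..4]=010001110 (head:     ^)
Step 7: in state A at pos 0, read 0 -> (A,0)->write 0,move R,goto C. Now: state=C, head=1, tape[-4..4]=010001110 (head:      ^)
Step 8: in state C at pos 1, read 1 -> (C,1)->write 1,move L,goto C. Now: state=C, head=0, tape[-4..4]=010001110 (head:     ^)
Step 9: in state C at pos 0, read 0 -> (C,0)->write 1,move L,goto A. Now: state=A, head=-1, tape[-4..4]=010011110 (head:    ^)
Step 10: in state A at pos -1, read 0 -> (A,0)->write 0,move R,goto C. Now: state=C, head=0, tape[-4..4]=010011110 (head:     ^)
Step 11: in state C at pos 0, read 1 -> (C,1)->write 1,move L,goto C. Now: state=C, head=-1, tape[-4..4]=010011110 (head:    ^)
Step 12: in state C at pos -1, read 0 -> (C,0)->write 1,move L,goto A. Now: state=A, head=-2, tape[-4..4]=010111110 (head:   ^)
Step 13: in state A at pos -2, read 0 -> (A,0)->write 0,move R,goto C. Now: state=C, head=-1, tape[-4..4]=010111110 (head:    ^)
Step 14: in state C at pos -1, read 1 -> (C,1)->write 1,move L,goto C. Now: state=C, head=-2, tape[-4..4]=010111110 (head:   ^)
Step 15: in state C at pos -2, read 0 -> (C,0)->write 1,move L,goto A. Now: state=A, head=-3, tape[-4..4]=011111110 (head:  ^)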